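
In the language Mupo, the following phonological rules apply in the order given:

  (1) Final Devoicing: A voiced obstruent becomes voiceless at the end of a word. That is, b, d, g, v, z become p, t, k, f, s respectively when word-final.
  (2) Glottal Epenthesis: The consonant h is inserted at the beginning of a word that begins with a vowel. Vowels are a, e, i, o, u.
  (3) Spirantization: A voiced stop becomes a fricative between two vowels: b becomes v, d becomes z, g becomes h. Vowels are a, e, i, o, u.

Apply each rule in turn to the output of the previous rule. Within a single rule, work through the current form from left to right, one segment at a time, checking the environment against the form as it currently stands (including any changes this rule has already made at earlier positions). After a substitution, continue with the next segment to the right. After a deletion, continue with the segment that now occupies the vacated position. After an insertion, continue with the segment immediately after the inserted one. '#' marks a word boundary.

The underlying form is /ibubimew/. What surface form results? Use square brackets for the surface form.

[hivuvimew]

(1) Final Devoicing: no change — [ibubimew]
(2) Glottal Epenthesis: [ibubimew] → [hibubimew]
(3) Spirantization: [hibubimew] → [hivuvimew]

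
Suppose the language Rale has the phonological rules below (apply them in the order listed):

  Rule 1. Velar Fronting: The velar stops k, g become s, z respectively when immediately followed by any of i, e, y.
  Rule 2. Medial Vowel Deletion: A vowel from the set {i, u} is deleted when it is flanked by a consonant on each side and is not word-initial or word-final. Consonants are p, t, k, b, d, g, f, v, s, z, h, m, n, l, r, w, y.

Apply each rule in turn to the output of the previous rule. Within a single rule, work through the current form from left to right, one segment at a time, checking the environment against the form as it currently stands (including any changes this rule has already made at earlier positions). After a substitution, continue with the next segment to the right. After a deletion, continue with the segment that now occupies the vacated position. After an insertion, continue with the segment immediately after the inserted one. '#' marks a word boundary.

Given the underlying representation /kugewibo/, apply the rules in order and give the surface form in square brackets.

Rule 1 Velar Fronting: [kugewibo] → [kuzewibo]
Rule 2 Medial Vowel Deletion: [kuzewibo] → [kzewbo]

[kzewbo]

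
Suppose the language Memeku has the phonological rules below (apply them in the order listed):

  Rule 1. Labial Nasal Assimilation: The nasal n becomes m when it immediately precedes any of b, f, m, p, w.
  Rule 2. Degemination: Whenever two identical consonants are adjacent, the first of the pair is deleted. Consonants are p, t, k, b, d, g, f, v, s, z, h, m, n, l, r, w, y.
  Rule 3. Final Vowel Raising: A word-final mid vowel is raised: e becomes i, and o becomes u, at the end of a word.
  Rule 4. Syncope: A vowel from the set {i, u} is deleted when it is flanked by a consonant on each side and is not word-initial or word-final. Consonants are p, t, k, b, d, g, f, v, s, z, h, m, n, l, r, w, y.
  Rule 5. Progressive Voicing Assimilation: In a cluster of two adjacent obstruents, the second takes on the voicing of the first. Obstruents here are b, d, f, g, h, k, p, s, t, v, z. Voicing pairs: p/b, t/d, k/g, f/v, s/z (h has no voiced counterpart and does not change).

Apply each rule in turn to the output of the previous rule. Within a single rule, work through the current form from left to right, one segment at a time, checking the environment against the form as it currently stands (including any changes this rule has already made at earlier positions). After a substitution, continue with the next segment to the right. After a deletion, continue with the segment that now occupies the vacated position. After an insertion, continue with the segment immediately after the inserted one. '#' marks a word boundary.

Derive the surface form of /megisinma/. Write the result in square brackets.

[megzma]

Rule 1 Labial Nasal Assimilation: [megisinma] → [megisimma]
Rule 2 Degemination: [megisimma] → [megisima]
Rule 3 Final Vowel Raising: no change — [megisima]
Rule 4 Syncope: [megisima] → [megsma]
Rule 5 Progressive Voicing Assimilation: [megsma] → [megzma]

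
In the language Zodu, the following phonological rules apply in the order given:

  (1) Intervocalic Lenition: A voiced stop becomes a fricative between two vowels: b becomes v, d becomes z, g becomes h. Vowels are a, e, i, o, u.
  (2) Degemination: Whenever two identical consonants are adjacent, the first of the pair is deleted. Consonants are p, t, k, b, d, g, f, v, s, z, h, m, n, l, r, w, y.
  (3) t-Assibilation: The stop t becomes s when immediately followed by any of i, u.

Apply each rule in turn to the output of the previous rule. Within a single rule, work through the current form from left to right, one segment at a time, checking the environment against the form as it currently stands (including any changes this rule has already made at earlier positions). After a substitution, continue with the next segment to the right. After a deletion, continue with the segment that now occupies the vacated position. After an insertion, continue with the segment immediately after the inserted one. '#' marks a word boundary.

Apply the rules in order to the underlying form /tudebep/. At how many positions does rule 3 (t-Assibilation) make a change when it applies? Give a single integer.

1

(1) Intervocalic Lenition: [tudebep] → [tuzevep]
(2) Degemination: no change — [tuzevep]
(3) t-Assibilation: [tuzevep] → [suzevep]
Rule 3 changed 1 position(s).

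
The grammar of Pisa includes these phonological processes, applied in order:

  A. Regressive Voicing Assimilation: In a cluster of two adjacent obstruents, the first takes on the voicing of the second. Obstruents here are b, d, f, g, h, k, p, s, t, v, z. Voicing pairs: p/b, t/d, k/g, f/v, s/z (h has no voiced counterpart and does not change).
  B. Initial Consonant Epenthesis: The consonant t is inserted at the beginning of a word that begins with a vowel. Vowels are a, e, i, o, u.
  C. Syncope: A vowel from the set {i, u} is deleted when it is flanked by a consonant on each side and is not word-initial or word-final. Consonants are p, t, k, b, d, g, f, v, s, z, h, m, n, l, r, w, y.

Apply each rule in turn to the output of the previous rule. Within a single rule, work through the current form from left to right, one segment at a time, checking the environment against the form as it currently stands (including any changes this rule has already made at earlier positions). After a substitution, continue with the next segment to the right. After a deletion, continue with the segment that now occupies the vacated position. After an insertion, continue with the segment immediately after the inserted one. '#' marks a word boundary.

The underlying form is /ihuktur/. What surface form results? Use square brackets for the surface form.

A Regressive Voicing Assimilation: no change — [ihuktur]
B Initial Consonant Epenthesis: [ihuktur] → [tihuktur]
C Syncope: [tihuktur] → [thktr]

[thktr]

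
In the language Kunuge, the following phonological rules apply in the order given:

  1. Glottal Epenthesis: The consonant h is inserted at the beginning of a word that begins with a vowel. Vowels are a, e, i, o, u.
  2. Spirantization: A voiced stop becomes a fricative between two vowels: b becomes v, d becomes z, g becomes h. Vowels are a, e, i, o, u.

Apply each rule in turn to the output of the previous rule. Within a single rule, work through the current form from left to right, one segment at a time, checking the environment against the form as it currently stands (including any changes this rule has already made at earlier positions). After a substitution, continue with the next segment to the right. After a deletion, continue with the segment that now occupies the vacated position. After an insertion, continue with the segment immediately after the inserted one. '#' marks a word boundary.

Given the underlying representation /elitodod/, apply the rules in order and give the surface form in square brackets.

1 Glottal Epenthesis: [elitodod] → [helitodod]
2 Spirantization: [helitodod] → [helitozod]

[helitozod]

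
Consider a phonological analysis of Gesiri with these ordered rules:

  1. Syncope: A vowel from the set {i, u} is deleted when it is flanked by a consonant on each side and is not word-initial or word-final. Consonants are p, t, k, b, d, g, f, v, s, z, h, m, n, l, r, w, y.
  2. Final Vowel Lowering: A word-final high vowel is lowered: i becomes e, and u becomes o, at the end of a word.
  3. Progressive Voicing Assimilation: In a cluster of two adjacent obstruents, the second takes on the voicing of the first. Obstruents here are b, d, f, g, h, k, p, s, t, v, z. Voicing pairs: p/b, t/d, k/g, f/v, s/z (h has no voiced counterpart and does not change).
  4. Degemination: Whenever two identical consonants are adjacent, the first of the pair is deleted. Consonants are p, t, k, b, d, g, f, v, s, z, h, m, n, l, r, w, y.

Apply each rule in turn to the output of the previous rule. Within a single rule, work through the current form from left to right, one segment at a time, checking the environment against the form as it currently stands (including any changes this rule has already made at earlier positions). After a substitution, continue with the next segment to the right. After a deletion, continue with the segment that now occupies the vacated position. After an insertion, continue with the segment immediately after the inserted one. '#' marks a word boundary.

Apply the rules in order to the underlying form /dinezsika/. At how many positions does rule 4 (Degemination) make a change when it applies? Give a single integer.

1

1 Syncope: [dinezsika] → [dnezska]
2 Final Vowel Lowering: no change — [dnezska]
3 Progressive Voicing Assimilation: [dnezska] → [dnezzga]
4 Degemination: [dnezzga] → [dnezga]
Rule 4 changed 1 position(s).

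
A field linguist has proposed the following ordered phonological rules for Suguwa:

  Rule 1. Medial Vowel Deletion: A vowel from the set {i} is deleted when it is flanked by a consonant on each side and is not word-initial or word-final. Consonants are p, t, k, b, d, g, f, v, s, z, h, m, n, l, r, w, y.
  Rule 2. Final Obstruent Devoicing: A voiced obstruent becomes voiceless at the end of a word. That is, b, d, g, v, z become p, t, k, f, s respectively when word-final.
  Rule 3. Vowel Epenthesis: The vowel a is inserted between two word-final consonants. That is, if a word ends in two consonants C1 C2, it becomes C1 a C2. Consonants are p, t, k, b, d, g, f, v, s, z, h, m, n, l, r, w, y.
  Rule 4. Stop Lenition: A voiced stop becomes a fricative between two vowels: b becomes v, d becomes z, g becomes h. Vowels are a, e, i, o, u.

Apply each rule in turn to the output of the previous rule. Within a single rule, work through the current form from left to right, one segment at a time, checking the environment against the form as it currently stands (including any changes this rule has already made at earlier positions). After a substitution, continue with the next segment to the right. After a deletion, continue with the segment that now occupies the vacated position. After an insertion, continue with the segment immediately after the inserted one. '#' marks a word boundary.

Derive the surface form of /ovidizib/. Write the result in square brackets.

[ovdzap]

Rule 1 Medial Vowel Deletion: [ovidizib] → [ovdzb]
Rule 2 Final Obstruent Devoicing: [ovdzb] → [ovdzp]
Rule 3 Vowel Epenthesis: [ovdzp] → [ovdzap]
Rule 4 Stop Lenition: no change — [ovdzap]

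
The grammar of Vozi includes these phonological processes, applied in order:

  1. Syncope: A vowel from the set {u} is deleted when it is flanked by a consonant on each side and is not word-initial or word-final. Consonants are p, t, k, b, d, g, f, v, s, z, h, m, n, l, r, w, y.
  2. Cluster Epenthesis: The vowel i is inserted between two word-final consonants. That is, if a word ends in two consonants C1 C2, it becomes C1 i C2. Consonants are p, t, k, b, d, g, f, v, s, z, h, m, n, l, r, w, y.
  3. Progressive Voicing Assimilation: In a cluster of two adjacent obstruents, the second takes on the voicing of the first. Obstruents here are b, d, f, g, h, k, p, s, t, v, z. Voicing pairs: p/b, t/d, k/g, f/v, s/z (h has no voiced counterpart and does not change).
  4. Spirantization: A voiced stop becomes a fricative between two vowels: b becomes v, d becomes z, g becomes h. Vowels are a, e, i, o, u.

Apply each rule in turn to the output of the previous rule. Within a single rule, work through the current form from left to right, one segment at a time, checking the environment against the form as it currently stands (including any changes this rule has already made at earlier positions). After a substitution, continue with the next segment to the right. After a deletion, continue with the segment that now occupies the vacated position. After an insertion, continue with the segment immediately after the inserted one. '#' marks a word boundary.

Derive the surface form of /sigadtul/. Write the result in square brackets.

[sihaddil]

1 Syncope: [sigadtul] → [sigadtl]
2 Cluster Epenthesis: [sigadtl] → [sigadtil]
3 Progressive Voicing Assimilation: [sigadtil] → [sigaddil]
4 Spirantization: [sigaddil] → [sihaddil]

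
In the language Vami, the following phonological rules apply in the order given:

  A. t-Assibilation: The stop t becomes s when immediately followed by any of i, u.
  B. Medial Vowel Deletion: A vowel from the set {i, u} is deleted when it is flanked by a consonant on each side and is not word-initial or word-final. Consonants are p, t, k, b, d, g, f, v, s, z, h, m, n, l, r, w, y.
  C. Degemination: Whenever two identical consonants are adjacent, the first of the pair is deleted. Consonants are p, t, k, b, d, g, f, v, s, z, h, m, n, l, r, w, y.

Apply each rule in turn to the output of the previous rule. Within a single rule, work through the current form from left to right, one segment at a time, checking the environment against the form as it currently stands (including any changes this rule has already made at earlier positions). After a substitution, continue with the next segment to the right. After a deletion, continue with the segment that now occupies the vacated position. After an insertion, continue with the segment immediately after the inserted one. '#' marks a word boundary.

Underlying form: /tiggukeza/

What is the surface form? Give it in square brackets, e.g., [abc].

[sgkeza]

A t-Assibilation: [tiggukeza] → [siggukeza]
B Medial Vowel Deletion: [siggukeza] → [sggkeza]
C Degemination: [sggkeza] → [sgkeza]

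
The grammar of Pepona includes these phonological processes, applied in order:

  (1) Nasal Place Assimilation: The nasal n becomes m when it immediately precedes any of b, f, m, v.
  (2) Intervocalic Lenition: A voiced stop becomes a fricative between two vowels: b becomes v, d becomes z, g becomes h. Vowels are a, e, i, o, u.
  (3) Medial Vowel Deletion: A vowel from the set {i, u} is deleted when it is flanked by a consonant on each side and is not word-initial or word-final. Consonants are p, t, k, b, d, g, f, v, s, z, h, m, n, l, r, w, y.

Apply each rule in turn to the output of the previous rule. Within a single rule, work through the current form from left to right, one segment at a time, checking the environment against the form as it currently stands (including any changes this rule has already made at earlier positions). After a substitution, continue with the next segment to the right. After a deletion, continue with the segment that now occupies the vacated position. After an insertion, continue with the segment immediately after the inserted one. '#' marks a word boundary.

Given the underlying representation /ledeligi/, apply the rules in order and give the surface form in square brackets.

[lezelhi]

(1) Nasal Place Assimilation: no change — [ledeligi]
(2) Intervocalic Lenition: [ledeligi] → [lezelihi]
(3) Medial Vowel Deletion: [lezelihi] → [lezelhi]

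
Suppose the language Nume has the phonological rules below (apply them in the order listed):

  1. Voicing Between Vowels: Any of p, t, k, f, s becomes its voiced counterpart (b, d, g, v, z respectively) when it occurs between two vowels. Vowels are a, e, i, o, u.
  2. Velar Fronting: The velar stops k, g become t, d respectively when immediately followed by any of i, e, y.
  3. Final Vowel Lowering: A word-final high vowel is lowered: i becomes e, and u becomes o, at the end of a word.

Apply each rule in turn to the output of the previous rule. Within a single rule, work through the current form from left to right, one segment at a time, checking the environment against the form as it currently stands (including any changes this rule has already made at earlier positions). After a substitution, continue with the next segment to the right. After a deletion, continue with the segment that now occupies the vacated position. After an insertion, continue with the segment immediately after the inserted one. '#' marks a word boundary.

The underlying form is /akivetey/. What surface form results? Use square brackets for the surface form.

[adivedey]

1 Voicing Between Vowels: [akivetey] → [agivedey]
2 Velar Fronting: [agivedey] → [adivedey]
3 Final Vowel Lowering: no change — [adivedey]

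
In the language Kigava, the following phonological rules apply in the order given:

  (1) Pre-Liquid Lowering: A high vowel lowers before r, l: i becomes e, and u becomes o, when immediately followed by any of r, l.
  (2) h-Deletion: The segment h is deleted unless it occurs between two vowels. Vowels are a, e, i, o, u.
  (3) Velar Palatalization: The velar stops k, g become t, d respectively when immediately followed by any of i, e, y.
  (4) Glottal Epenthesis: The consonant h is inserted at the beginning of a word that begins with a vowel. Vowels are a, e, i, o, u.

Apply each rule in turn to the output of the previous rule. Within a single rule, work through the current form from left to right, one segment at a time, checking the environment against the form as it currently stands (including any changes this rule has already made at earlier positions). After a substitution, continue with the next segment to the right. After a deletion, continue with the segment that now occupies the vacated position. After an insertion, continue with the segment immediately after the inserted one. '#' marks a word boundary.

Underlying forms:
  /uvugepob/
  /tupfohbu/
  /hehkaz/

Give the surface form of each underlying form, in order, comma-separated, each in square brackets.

[huvudepob], [tupfobu], [hekaz]

/uvugepob/:
  (1) Pre-Liquid Lowering: no change — [uvugepob]
  (2) h-Deletion: no change — [uvugepob]
  (3) Velar Palatalization: [uvugepob] → [uvudepob]
  (4) Glottal Epenthesis: [uvudepob] → [huvudepob]
/tupfohbu/:
  (1) Pre-Liquid Lowering: no change — [tupfohbu]
  (2) h-Deletion: [tupfohbu] → [tupfobu]
  (3) Velar Palatalization: no change — [tupfobu]
  (4) Glottal Epenthesis: no change — [tupfobu]
/hehkaz/:
  (1) Pre-Liquid Lowering: no change — [hehkaz]
  (2) h-Deletion: [hehkaz] → [ekaz]
  (3) Velar Palatalization: no change — [ekaz]
  (4) Glottal Epenthesis: [ekaz] → [hekaz]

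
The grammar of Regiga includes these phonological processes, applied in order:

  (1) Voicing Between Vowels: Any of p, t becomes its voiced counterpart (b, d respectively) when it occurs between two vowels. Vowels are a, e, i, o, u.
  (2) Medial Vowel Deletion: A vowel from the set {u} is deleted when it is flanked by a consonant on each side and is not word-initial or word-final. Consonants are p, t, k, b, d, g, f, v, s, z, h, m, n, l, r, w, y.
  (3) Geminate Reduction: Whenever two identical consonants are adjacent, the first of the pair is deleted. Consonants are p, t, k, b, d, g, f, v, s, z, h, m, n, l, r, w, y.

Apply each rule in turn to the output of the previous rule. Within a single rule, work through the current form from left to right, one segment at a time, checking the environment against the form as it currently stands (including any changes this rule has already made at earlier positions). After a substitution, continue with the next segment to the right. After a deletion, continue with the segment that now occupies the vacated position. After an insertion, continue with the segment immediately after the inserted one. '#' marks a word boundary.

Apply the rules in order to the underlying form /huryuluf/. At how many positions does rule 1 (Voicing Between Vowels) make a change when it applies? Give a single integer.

(1) Voicing Between Vowels: no change — [huryuluf]
(2) Medial Vowel Deletion: [huryuluf] → [hrylf]
(3) Geminate Reduction: no change — [hrylf]
Rule 1 changed 0 position(s).

0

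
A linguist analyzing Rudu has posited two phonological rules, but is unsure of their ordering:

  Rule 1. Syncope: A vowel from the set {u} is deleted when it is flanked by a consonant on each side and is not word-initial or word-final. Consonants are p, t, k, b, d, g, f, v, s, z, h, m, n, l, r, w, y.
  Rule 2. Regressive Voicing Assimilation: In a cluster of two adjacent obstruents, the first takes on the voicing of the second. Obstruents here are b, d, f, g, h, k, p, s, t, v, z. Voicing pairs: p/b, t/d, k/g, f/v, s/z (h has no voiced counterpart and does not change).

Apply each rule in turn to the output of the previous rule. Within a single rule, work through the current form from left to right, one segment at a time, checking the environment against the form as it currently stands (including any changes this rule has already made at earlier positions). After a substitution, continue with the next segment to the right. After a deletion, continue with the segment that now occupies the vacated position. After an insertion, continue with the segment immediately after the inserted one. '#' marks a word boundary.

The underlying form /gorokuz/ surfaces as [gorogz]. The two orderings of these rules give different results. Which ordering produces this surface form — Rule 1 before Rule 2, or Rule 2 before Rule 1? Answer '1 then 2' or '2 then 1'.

1 then 2

Order 1 then 2:
  1 Syncope: [gorokuz] → [gorokz]
  2 Regressive Voicing Assimilation: [gorokz] → [gorogz]
  result: [gorogz]
Order 2 then 1:
  2 Regressive Voicing Assimilation: no change — [gorokuz]
  1 Syncope: [gorokuz] → [gorokz]
  result: [gorokz]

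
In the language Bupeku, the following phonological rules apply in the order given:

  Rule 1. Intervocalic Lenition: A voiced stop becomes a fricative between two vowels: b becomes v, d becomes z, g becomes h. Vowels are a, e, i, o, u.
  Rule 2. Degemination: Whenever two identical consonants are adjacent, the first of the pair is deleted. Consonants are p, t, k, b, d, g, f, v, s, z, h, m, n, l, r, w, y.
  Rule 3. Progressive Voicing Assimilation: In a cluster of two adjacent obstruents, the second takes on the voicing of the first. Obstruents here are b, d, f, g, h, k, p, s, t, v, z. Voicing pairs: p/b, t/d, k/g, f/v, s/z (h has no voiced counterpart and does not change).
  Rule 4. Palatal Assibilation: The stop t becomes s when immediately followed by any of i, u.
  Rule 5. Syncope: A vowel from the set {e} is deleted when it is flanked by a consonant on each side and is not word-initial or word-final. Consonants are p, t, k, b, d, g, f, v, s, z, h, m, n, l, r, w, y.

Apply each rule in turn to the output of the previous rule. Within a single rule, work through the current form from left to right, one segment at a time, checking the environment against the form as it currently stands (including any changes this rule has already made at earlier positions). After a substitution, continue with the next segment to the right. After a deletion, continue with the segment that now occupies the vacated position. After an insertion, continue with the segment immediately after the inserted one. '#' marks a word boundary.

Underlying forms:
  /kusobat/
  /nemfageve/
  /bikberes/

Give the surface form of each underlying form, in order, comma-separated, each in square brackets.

[kusovat], [nmfahve], [bikprs]

/kusobat/:
  Rule 1 Intervocalic Lenition: [kusobat] → [kusovat]
  Rule 2 Degemination: no change — [kusovat]
  Rule 3 Progressive Voicing Assimilation: no change — [kusovat]
  Rule 4 Palatal Assibilation: no change — [kusovat]
  Rule 5 Syncope: no change — [kusovat]
/nemfageve/:
  Rule 1 Intervocalic Lenition: [nemfageve] → [nemfaheve]
  Rule 2 Degemination: no change — [nemfaheve]
  Rule 3 Progressive Voicing Assimilation: no change — [nemfaheve]
  Rule 4 Palatal Assibilation: no change — [nemfaheve]
  Rule 5 Syncope: [nemfaheve] → [nmfahve]
/bikberes/:
  Rule 1 Intervocalic Lenition: no change — [bikberes]
  Rule 2 Degemination: no change — [bikberes]
  Rule 3 Progressive Voicing Assimilation: [bikberes] → [bikperes]
  Rule 4 Palatal Assibilation: no change — [bikperes]
  Rule 5 Syncope: [bikperes] → [bikprs]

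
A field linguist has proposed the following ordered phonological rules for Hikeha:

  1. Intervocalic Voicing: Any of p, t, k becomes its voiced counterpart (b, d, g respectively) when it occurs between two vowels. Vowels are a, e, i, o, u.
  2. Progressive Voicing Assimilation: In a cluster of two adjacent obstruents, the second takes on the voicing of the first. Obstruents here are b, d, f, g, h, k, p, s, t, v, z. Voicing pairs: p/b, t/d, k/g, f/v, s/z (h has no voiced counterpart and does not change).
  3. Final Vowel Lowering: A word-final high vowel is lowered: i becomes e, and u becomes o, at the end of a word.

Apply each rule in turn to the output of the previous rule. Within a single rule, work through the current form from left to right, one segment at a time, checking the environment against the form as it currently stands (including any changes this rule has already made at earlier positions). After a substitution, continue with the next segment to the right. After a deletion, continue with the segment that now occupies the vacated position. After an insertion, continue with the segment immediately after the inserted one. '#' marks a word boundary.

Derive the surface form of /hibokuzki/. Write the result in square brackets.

1 Intervocalic Voicing: [hibokuzki] → [hiboguzki]
2 Progressive Voicing Assimilation: [hiboguzki] → [hiboguzgi]
3 Final Vowel Lowering: [hiboguzgi] → [hiboguzge]

[hiboguzge]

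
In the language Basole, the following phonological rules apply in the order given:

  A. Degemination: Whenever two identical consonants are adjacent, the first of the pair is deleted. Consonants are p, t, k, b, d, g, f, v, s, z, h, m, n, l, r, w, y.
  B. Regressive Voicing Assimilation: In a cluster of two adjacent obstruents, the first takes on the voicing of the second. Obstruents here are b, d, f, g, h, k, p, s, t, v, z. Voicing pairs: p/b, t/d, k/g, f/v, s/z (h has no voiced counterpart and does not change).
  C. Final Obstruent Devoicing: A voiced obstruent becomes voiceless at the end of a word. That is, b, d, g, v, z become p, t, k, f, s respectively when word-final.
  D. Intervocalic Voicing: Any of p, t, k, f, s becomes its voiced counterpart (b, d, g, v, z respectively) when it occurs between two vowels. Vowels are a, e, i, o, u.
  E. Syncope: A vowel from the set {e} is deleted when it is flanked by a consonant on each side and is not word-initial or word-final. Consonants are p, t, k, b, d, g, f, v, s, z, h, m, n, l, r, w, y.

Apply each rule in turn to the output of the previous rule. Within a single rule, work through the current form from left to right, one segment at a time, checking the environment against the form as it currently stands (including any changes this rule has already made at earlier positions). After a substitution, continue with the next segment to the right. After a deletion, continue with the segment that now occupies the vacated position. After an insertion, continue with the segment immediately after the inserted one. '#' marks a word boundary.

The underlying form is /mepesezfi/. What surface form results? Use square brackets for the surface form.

A Degemination: no change — [mepesezfi]
B Regressive Voicing Assimilation: [mepesezfi] → [mepesesfi]
C Final Obstruent Devoicing: no change — [mepesesfi]
D Intervocalic Voicing: [mepesesfi] → [mebezesfi]
E Syncope: [mebezesfi] → [mbzsfi]

[mbzsfi]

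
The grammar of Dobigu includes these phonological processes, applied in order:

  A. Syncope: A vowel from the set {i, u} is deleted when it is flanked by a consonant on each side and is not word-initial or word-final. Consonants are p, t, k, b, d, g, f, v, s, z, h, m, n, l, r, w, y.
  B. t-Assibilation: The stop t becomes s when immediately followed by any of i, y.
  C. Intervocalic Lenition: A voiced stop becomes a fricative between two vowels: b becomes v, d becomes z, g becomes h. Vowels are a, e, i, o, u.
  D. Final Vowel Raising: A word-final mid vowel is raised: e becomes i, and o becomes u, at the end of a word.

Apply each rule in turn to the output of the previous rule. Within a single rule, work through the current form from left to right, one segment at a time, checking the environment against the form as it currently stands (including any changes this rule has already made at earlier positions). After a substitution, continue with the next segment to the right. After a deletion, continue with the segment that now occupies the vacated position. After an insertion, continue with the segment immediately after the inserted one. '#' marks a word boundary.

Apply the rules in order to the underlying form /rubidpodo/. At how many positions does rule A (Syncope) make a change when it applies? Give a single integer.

2

A Syncope: [rubidpodo] → [rbdpodo]
B t-Assibilation: no change — [rbdpodo]
C Intervocalic Lenition: [rbdpodo] → [rbdpozo]
D Final Vowel Raising: [rbdpozo] → [rbdpozu]
Rule A changed 2 position(s).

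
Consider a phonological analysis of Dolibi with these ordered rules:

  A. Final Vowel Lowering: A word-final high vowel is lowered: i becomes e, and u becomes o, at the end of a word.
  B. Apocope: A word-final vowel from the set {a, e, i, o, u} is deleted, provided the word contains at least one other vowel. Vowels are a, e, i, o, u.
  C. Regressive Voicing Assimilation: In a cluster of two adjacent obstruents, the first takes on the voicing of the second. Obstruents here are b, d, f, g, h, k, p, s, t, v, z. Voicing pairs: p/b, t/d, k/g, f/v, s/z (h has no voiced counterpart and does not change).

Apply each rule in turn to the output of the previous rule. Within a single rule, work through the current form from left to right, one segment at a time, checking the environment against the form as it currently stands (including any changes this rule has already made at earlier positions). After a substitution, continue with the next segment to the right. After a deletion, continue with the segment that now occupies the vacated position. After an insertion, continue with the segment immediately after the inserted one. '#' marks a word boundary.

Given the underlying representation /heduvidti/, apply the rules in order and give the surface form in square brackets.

[heduvitt]

A Final Vowel Lowering: [heduvidti] → [heduvidte]
B Apocope: [heduvidte] → [heduvidt]
C Regressive Voicing Assimilation: [heduvidt] → [heduvitt]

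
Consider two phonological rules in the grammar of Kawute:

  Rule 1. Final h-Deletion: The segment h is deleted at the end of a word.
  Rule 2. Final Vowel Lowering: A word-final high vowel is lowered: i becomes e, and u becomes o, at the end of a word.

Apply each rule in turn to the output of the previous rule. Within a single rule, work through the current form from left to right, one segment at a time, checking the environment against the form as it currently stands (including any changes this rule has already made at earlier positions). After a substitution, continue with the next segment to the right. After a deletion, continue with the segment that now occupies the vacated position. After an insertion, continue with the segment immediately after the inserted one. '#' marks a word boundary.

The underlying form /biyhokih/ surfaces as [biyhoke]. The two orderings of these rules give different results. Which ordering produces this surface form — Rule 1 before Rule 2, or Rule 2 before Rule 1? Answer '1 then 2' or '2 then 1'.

1 then 2

Order 1 then 2:
  1 Final h-Deletion: [biyhokih] → [biyhoki]
  2 Final Vowel Lowering: [biyhoki] → [biyhoke]
  result: [biyhoke]
Order 2 then 1:
  2 Final Vowel Lowering: no change — [biyhokih]
  1 Final h-Deletion: [biyhokih] → [biyhoki]
  result: [biyhoki]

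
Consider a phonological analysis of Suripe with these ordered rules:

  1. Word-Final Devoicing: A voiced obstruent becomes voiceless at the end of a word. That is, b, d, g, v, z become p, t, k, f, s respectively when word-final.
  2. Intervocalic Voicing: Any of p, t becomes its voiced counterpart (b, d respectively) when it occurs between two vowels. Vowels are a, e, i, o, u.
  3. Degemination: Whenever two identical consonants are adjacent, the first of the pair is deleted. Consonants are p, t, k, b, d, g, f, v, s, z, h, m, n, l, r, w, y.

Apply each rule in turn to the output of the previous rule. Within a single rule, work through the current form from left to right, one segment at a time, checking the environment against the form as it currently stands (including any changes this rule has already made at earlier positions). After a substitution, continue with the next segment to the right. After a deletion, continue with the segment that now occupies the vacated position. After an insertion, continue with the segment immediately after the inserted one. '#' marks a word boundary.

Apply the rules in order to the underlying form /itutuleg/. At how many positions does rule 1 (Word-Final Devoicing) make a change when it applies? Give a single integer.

1

1 Word-Final Devoicing: [itutuleg] → [itutulek]
2 Intervocalic Voicing: [itutulek] → [idudulek]
3 Degemination: no change — [idudulek]
Rule 1 changed 1 position(s).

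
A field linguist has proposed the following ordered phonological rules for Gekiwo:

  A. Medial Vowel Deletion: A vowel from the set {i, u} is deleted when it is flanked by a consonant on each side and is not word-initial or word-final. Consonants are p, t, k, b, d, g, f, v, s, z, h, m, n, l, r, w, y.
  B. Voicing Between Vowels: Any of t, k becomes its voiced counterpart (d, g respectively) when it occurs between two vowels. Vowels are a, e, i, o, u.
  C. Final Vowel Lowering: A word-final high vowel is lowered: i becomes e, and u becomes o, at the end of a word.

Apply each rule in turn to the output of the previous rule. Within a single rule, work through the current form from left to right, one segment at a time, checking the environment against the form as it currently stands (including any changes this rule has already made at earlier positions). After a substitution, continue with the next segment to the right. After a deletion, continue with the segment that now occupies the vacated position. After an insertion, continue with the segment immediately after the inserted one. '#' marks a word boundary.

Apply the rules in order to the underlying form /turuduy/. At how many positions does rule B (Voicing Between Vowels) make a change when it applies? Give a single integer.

0

A Medial Vowel Deletion: [turuduy] → [trdy]
B Voicing Between Vowels: no change — [trdy]
C Final Vowel Lowering: no change — [trdy]
Rule B changed 0 position(s).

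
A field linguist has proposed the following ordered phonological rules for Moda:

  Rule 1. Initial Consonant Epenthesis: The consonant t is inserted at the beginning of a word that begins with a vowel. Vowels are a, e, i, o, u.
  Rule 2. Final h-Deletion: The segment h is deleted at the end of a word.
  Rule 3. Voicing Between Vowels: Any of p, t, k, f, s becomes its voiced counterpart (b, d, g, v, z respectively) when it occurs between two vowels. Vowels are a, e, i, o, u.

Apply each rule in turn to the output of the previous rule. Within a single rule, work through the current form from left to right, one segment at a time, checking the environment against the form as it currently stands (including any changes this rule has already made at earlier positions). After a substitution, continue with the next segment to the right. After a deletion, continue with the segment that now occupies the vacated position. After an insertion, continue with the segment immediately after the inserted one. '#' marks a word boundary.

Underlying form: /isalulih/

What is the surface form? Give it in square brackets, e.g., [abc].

Rule 1 Initial Consonant Epenthesis: [isalulih] → [tisalulih]
Rule 2 Final h-Deletion: [tisalulih] → [tisaluli]
Rule 3 Voicing Between Vowels: [tisaluli] → [tizaluli]

[tizaluli]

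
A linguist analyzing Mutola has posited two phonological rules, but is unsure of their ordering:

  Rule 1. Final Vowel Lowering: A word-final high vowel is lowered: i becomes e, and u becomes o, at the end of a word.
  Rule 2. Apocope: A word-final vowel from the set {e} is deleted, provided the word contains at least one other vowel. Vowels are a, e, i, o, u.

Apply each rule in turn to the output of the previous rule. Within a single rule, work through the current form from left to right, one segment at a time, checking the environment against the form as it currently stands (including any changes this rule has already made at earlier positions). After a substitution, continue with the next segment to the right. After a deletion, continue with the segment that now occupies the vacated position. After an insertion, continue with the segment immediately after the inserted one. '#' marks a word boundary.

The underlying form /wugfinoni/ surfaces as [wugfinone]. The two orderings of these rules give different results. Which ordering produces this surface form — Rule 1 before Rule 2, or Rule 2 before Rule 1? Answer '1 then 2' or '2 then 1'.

2 then 1

Order 1 then 2:
  1 Final Vowel Lowering: [wugfinoni] → [wugfinone]
  2 Apocope: [wugfinone] → [wugfinon]
  result: [wugfinon]
Order 2 then 1:
  2 Apocope: no change — [wugfinoni]
  1 Final Vowel Lowering: [wugfinoni] → [wugfinone]
  result: [wugfinone]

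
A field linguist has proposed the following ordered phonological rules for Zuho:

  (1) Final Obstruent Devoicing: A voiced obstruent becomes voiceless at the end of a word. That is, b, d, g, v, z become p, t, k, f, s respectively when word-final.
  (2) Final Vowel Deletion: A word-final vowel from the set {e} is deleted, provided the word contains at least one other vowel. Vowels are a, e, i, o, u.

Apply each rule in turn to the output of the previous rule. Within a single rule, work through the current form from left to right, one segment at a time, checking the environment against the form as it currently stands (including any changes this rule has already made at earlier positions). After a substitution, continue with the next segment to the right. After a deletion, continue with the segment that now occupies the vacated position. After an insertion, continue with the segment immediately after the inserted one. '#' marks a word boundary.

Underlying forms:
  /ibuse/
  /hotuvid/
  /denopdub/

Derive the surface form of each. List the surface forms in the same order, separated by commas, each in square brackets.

[ibus], [hotuvit], [denopdup]

/ibuse/:
  (1) Final Obstruent Devoicing: no change — [ibuse]
  (2) Final Vowel Deletion: [ibuse] → [ibus]
/hotuvid/:
  (1) Final Obstruent Devoicing: [hotuvid] → [hotuvit]
  (2) Final Vowel Deletion: no change — [hotuvit]
/denopdub/:
  (1) Final Obstruent Devoicing: [denopdub] → [denopdup]
  (2) Final Vowel Deletion: no change — [denopdup]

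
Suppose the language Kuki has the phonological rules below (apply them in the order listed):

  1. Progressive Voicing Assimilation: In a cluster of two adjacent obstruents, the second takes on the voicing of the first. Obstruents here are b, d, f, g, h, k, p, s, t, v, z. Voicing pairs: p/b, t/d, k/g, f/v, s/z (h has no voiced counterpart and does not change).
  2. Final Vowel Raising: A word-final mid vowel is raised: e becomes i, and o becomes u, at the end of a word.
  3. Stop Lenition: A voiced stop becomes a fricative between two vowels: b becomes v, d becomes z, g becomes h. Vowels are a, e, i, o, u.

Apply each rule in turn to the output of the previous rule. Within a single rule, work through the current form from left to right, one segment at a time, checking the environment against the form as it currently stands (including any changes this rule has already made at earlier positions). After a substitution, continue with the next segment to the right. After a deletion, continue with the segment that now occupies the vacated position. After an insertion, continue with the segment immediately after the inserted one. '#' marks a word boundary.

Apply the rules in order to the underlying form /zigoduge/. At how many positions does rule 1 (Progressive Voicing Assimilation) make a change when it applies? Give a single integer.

0

1 Progressive Voicing Assimilation: no change — [zigoduge]
2 Final Vowel Raising: [zigoduge] → [zigodugi]
3 Stop Lenition: [zigodugi] → [zihozuhi]
Rule 1 changed 0 position(s).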